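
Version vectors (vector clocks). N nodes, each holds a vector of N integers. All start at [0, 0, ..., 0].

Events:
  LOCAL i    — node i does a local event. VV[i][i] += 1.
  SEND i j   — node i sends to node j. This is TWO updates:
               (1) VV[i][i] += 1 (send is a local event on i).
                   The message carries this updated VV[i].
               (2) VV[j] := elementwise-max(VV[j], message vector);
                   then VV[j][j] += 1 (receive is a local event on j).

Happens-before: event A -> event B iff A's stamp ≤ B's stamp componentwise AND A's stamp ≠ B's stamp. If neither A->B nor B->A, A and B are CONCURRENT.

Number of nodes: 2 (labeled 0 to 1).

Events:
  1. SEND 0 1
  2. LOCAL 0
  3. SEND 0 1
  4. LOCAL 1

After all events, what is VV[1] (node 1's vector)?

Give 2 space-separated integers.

Initial: VV[0]=[0, 0]
Initial: VV[1]=[0, 0]
Event 1: SEND 0->1: VV[0][0]++ -> VV[0]=[1, 0], msg_vec=[1, 0]; VV[1]=max(VV[1],msg_vec) then VV[1][1]++ -> VV[1]=[1, 1]
Event 2: LOCAL 0: VV[0][0]++ -> VV[0]=[2, 0]
Event 3: SEND 0->1: VV[0][0]++ -> VV[0]=[3, 0], msg_vec=[3, 0]; VV[1]=max(VV[1],msg_vec) then VV[1][1]++ -> VV[1]=[3, 2]
Event 4: LOCAL 1: VV[1][1]++ -> VV[1]=[3, 3]
Final vectors: VV[0]=[3, 0]; VV[1]=[3, 3]

Answer: 3 3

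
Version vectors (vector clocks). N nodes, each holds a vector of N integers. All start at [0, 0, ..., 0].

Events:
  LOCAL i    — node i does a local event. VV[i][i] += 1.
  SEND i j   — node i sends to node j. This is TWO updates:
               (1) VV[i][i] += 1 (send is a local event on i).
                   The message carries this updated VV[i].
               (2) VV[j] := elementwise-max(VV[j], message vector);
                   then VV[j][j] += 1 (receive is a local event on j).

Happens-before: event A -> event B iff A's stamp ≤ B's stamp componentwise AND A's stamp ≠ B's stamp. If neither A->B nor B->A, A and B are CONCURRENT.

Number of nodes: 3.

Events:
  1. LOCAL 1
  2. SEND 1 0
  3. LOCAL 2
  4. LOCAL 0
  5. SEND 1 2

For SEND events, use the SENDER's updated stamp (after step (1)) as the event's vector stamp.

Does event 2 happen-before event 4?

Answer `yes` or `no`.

Initial: VV[0]=[0, 0, 0]
Initial: VV[1]=[0, 0, 0]
Initial: VV[2]=[0, 0, 0]
Event 1: LOCAL 1: VV[1][1]++ -> VV[1]=[0, 1, 0]
Event 2: SEND 1->0: VV[1][1]++ -> VV[1]=[0, 2, 0], msg_vec=[0, 2, 0]; VV[0]=max(VV[0],msg_vec) then VV[0][0]++ -> VV[0]=[1, 2, 0]
Event 3: LOCAL 2: VV[2][2]++ -> VV[2]=[0, 0, 1]
Event 4: LOCAL 0: VV[0][0]++ -> VV[0]=[2, 2, 0]
Event 5: SEND 1->2: VV[1][1]++ -> VV[1]=[0, 3, 0], msg_vec=[0, 3, 0]; VV[2]=max(VV[2],msg_vec) then VV[2][2]++ -> VV[2]=[0, 3, 2]
Event 2 stamp: [0, 2, 0]
Event 4 stamp: [2, 2, 0]
[0, 2, 0] <= [2, 2, 0]? True. Equal? False. Happens-before: True

Answer: yes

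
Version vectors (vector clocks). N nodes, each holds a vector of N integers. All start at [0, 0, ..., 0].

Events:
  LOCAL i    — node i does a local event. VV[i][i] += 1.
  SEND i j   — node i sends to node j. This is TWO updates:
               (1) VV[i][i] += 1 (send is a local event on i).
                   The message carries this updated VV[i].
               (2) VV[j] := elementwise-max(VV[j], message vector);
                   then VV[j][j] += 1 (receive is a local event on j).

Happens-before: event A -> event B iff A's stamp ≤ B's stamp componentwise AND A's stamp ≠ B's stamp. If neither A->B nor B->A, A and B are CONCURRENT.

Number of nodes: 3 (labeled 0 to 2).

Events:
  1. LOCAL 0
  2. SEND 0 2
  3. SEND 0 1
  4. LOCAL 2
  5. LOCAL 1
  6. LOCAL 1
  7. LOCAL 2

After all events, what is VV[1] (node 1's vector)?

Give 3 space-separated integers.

Answer: 3 3 0

Derivation:
Initial: VV[0]=[0, 0, 0]
Initial: VV[1]=[0, 0, 0]
Initial: VV[2]=[0, 0, 0]
Event 1: LOCAL 0: VV[0][0]++ -> VV[0]=[1, 0, 0]
Event 2: SEND 0->2: VV[0][0]++ -> VV[0]=[2, 0, 0], msg_vec=[2, 0, 0]; VV[2]=max(VV[2],msg_vec) then VV[2][2]++ -> VV[2]=[2, 0, 1]
Event 3: SEND 0->1: VV[0][0]++ -> VV[0]=[3, 0, 0], msg_vec=[3, 0, 0]; VV[1]=max(VV[1],msg_vec) then VV[1][1]++ -> VV[1]=[3, 1, 0]
Event 4: LOCAL 2: VV[2][2]++ -> VV[2]=[2, 0, 2]
Event 5: LOCAL 1: VV[1][1]++ -> VV[1]=[3, 2, 0]
Event 6: LOCAL 1: VV[1][1]++ -> VV[1]=[3, 3, 0]
Event 7: LOCAL 2: VV[2][2]++ -> VV[2]=[2, 0, 3]
Final vectors: VV[0]=[3, 0, 0]; VV[1]=[3, 3, 0]; VV[2]=[2, 0, 3]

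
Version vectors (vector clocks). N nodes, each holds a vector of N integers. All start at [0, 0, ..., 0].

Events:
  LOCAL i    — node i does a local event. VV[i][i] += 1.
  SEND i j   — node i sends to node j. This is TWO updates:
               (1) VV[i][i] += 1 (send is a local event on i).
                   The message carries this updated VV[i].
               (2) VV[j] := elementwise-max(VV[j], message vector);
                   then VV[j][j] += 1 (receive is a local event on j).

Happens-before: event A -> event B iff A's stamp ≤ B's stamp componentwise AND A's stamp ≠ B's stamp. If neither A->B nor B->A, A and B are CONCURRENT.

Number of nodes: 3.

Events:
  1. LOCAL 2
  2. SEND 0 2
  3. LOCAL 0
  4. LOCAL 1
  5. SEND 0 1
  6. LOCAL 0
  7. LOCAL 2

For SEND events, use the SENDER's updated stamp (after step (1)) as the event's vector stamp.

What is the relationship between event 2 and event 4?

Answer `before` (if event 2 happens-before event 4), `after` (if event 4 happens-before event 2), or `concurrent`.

Initial: VV[0]=[0, 0, 0]
Initial: VV[1]=[0, 0, 0]
Initial: VV[2]=[0, 0, 0]
Event 1: LOCAL 2: VV[2][2]++ -> VV[2]=[0, 0, 1]
Event 2: SEND 0->2: VV[0][0]++ -> VV[0]=[1, 0, 0], msg_vec=[1, 0, 0]; VV[2]=max(VV[2],msg_vec) then VV[2][2]++ -> VV[2]=[1, 0, 2]
Event 3: LOCAL 0: VV[0][0]++ -> VV[0]=[2, 0, 0]
Event 4: LOCAL 1: VV[1][1]++ -> VV[1]=[0, 1, 0]
Event 5: SEND 0->1: VV[0][0]++ -> VV[0]=[3, 0, 0], msg_vec=[3, 0, 0]; VV[1]=max(VV[1],msg_vec) then VV[1][1]++ -> VV[1]=[3, 2, 0]
Event 6: LOCAL 0: VV[0][0]++ -> VV[0]=[4, 0, 0]
Event 7: LOCAL 2: VV[2][2]++ -> VV[2]=[1, 0, 3]
Event 2 stamp: [1, 0, 0]
Event 4 stamp: [0, 1, 0]
[1, 0, 0] <= [0, 1, 0]? False
[0, 1, 0] <= [1, 0, 0]? False
Relation: concurrent

Answer: concurrent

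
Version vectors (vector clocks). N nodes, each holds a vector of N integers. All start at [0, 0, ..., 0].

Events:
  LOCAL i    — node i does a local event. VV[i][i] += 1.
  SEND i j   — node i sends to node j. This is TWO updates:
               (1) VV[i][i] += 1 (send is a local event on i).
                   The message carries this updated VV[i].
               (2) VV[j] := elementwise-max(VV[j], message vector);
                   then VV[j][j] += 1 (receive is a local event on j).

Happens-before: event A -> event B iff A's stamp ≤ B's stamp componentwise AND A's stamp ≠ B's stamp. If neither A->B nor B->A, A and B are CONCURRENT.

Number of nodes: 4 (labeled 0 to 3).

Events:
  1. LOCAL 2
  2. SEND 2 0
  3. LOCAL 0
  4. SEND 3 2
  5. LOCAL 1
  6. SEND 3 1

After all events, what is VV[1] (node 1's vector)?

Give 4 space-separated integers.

Initial: VV[0]=[0, 0, 0, 0]
Initial: VV[1]=[0, 0, 0, 0]
Initial: VV[2]=[0, 0, 0, 0]
Initial: VV[3]=[0, 0, 0, 0]
Event 1: LOCAL 2: VV[2][2]++ -> VV[2]=[0, 0, 1, 0]
Event 2: SEND 2->0: VV[2][2]++ -> VV[2]=[0, 0, 2, 0], msg_vec=[0, 0, 2, 0]; VV[0]=max(VV[0],msg_vec) then VV[0][0]++ -> VV[0]=[1, 0, 2, 0]
Event 3: LOCAL 0: VV[0][0]++ -> VV[0]=[2, 0, 2, 0]
Event 4: SEND 3->2: VV[3][3]++ -> VV[3]=[0, 0, 0, 1], msg_vec=[0, 0, 0, 1]; VV[2]=max(VV[2],msg_vec) then VV[2][2]++ -> VV[2]=[0, 0, 3, 1]
Event 5: LOCAL 1: VV[1][1]++ -> VV[1]=[0, 1, 0, 0]
Event 6: SEND 3->1: VV[3][3]++ -> VV[3]=[0, 0, 0, 2], msg_vec=[0, 0, 0, 2]; VV[1]=max(VV[1],msg_vec) then VV[1][1]++ -> VV[1]=[0, 2, 0, 2]
Final vectors: VV[0]=[2, 0, 2, 0]; VV[1]=[0, 2, 0, 2]; VV[2]=[0, 0, 3, 1]; VV[3]=[0, 0, 0, 2]

Answer: 0 2 0 2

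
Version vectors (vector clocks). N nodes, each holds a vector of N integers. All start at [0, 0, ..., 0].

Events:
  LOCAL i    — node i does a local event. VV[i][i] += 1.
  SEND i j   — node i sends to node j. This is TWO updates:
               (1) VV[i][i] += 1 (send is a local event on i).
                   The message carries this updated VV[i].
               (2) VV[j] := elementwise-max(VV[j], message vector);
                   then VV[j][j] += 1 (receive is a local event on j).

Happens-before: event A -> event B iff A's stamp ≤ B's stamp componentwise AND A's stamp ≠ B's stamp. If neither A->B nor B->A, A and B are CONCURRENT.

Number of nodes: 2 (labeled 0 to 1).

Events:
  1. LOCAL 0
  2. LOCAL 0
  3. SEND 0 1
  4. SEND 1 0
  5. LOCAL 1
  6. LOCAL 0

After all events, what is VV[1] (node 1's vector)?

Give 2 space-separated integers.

Answer: 3 3

Derivation:
Initial: VV[0]=[0, 0]
Initial: VV[1]=[0, 0]
Event 1: LOCAL 0: VV[0][0]++ -> VV[0]=[1, 0]
Event 2: LOCAL 0: VV[0][0]++ -> VV[0]=[2, 0]
Event 3: SEND 0->1: VV[0][0]++ -> VV[0]=[3, 0], msg_vec=[3, 0]; VV[1]=max(VV[1],msg_vec) then VV[1][1]++ -> VV[1]=[3, 1]
Event 4: SEND 1->0: VV[1][1]++ -> VV[1]=[3, 2], msg_vec=[3, 2]; VV[0]=max(VV[0],msg_vec) then VV[0][0]++ -> VV[0]=[4, 2]
Event 5: LOCAL 1: VV[1][1]++ -> VV[1]=[3, 3]
Event 6: LOCAL 0: VV[0][0]++ -> VV[0]=[5, 2]
Final vectors: VV[0]=[5, 2]; VV[1]=[3, 3]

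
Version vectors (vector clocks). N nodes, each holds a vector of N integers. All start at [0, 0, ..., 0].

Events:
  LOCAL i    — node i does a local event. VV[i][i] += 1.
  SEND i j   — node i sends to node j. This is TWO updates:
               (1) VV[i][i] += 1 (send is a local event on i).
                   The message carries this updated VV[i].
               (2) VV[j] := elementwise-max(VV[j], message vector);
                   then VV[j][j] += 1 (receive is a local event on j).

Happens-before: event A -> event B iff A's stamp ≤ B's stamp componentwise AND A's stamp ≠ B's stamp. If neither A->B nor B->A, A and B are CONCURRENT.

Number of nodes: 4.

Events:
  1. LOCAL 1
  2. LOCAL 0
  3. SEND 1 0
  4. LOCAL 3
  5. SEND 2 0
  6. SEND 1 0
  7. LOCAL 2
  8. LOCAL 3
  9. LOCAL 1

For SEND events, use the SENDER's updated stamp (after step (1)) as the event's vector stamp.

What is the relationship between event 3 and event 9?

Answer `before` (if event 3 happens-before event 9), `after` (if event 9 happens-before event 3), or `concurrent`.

Answer: before

Derivation:
Initial: VV[0]=[0, 0, 0, 0]
Initial: VV[1]=[0, 0, 0, 0]
Initial: VV[2]=[0, 0, 0, 0]
Initial: VV[3]=[0, 0, 0, 0]
Event 1: LOCAL 1: VV[1][1]++ -> VV[1]=[0, 1, 0, 0]
Event 2: LOCAL 0: VV[0][0]++ -> VV[0]=[1, 0, 0, 0]
Event 3: SEND 1->0: VV[1][1]++ -> VV[1]=[0, 2, 0, 0], msg_vec=[0, 2, 0, 0]; VV[0]=max(VV[0],msg_vec) then VV[0][0]++ -> VV[0]=[2, 2, 0, 0]
Event 4: LOCAL 3: VV[3][3]++ -> VV[3]=[0, 0, 0, 1]
Event 5: SEND 2->0: VV[2][2]++ -> VV[2]=[0, 0, 1, 0], msg_vec=[0, 0, 1, 0]; VV[0]=max(VV[0],msg_vec) then VV[0][0]++ -> VV[0]=[3, 2, 1, 0]
Event 6: SEND 1->0: VV[1][1]++ -> VV[1]=[0, 3, 0, 0], msg_vec=[0, 3, 0, 0]; VV[0]=max(VV[0],msg_vec) then VV[0][0]++ -> VV[0]=[4, 3, 1, 0]
Event 7: LOCAL 2: VV[2][2]++ -> VV[2]=[0, 0, 2, 0]
Event 8: LOCAL 3: VV[3][3]++ -> VV[3]=[0, 0, 0, 2]
Event 9: LOCAL 1: VV[1][1]++ -> VV[1]=[0, 4, 0, 0]
Event 3 stamp: [0, 2, 0, 0]
Event 9 stamp: [0, 4, 0, 0]
[0, 2, 0, 0] <= [0, 4, 0, 0]? True
[0, 4, 0, 0] <= [0, 2, 0, 0]? False
Relation: before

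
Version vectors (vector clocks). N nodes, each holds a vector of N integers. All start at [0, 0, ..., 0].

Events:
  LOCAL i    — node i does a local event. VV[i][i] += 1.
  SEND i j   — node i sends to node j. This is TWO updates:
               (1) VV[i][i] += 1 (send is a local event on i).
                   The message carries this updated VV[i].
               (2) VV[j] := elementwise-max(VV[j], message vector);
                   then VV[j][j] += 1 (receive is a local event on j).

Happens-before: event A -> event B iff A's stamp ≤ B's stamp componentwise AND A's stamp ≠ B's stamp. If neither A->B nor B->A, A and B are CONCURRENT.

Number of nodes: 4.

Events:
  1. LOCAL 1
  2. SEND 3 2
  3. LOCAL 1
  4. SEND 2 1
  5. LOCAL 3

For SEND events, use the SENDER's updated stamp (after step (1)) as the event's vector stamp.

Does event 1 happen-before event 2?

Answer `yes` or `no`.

Initial: VV[0]=[0, 0, 0, 0]
Initial: VV[1]=[0, 0, 0, 0]
Initial: VV[2]=[0, 0, 0, 0]
Initial: VV[3]=[0, 0, 0, 0]
Event 1: LOCAL 1: VV[1][1]++ -> VV[1]=[0, 1, 0, 0]
Event 2: SEND 3->2: VV[3][3]++ -> VV[3]=[0, 0, 0, 1], msg_vec=[0, 0, 0, 1]; VV[2]=max(VV[2],msg_vec) then VV[2][2]++ -> VV[2]=[0, 0, 1, 1]
Event 3: LOCAL 1: VV[1][1]++ -> VV[1]=[0, 2, 0, 0]
Event 4: SEND 2->1: VV[2][2]++ -> VV[2]=[0, 0, 2, 1], msg_vec=[0, 0, 2, 1]; VV[1]=max(VV[1],msg_vec) then VV[1][1]++ -> VV[1]=[0, 3, 2, 1]
Event 5: LOCAL 3: VV[3][3]++ -> VV[3]=[0, 0, 0, 2]
Event 1 stamp: [0, 1, 0, 0]
Event 2 stamp: [0, 0, 0, 1]
[0, 1, 0, 0] <= [0, 0, 0, 1]? False. Equal? False. Happens-before: False

Answer: no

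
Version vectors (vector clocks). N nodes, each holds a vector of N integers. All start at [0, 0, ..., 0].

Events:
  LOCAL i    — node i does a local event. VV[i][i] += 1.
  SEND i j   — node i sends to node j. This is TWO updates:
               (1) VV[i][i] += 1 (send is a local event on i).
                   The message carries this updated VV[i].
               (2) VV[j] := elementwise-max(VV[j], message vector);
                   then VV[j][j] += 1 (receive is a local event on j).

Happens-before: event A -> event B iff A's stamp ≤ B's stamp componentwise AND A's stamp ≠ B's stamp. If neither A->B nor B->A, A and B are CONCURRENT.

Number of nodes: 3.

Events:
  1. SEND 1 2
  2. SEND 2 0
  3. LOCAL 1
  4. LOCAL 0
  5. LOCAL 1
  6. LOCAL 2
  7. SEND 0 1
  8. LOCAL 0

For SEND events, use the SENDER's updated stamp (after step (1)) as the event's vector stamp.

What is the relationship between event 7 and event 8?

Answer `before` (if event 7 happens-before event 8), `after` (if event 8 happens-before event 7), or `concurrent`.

Answer: before

Derivation:
Initial: VV[0]=[0, 0, 0]
Initial: VV[1]=[0, 0, 0]
Initial: VV[2]=[0, 0, 0]
Event 1: SEND 1->2: VV[1][1]++ -> VV[1]=[0, 1, 0], msg_vec=[0, 1, 0]; VV[2]=max(VV[2],msg_vec) then VV[2][2]++ -> VV[2]=[0, 1, 1]
Event 2: SEND 2->0: VV[2][2]++ -> VV[2]=[0, 1, 2], msg_vec=[0, 1, 2]; VV[0]=max(VV[0],msg_vec) then VV[0][0]++ -> VV[0]=[1, 1, 2]
Event 3: LOCAL 1: VV[1][1]++ -> VV[1]=[0, 2, 0]
Event 4: LOCAL 0: VV[0][0]++ -> VV[0]=[2, 1, 2]
Event 5: LOCAL 1: VV[1][1]++ -> VV[1]=[0, 3, 0]
Event 6: LOCAL 2: VV[2][2]++ -> VV[2]=[0, 1, 3]
Event 7: SEND 0->1: VV[0][0]++ -> VV[0]=[3, 1, 2], msg_vec=[3, 1, 2]; VV[1]=max(VV[1],msg_vec) then VV[1][1]++ -> VV[1]=[3, 4, 2]
Event 8: LOCAL 0: VV[0][0]++ -> VV[0]=[4, 1, 2]
Event 7 stamp: [3, 1, 2]
Event 8 stamp: [4, 1, 2]
[3, 1, 2] <= [4, 1, 2]? True
[4, 1, 2] <= [3, 1, 2]? False
Relation: before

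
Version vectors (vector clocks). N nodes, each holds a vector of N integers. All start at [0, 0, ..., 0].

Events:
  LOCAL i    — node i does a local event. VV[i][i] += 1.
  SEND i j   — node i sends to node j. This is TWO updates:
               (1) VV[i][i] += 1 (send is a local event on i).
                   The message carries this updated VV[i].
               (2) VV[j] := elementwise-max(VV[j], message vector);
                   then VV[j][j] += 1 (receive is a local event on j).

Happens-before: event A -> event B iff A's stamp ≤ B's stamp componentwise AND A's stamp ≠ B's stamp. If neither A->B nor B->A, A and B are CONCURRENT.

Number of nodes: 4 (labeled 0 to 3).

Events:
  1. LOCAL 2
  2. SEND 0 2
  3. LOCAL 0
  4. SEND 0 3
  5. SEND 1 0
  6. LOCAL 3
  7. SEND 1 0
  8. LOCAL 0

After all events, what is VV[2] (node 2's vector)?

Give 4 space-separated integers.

Initial: VV[0]=[0, 0, 0, 0]
Initial: VV[1]=[0, 0, 0, 0]
Initial: VV[2]=[0, 0, 0, 0]
Initial: VV[3]=[0, 0, 0, 0]
Event 1: LOCAL 2: VV[2][2]++ -> VV[2]=[0, 0, 1, 0]
Event 2: SEND 0->2: VV[0][0]++ -> VV[0]=[1, 0, 0, 0], msg_vec=[1, 0, 0, 0]; VV[2]=max(VV[2],msg_vec) then VV[2][2]++ -> VV[2]=[1, 0, 2, 0]
Event 3: LOCAL 0: VV[0][0]++ -> VV[0]=[2, 0, 0, 0]
Event 4: SEND 0->3: VV[0][0]++ -> VV[0]=[3, 0, 0, 0], msg_vec=[3, 0, 0, 0]; VV[3]=max(VV[3],msg_vec) then VV[3][3]++ -> VV[3]=[3, 0, 0, 1]
Event 5: SEND 1->0: VV[1][1]++ -> VV[1]=[0, 1, 0, 0], msg_vec=[0, 1, 0, 0]; VV[0]=max(VV[0],msg_vec) then VV[0][0]++ -> VV[0]=[4, 1, 0, 0]
Event 6: LOCAL 3: VV[3][3]++ -> VV[3]=[3, 0, 0, 2]
Event 7: SEND 1->0: VV[1][1]++ -> VV[1]=[0, 2, 0, 0], msg_vec=[0, 2, 0, 0]; VV[0]=max(VV[0],msg_vec) then VV[0][0]++ -> VV[0]=[5, 2, 0, 0]
Event 8: LOCAL 0: VV[0][0]++ -> VV[0]=[6, 2, 0, 0]
Final vectors: VV[0]=[6, 2, 0, 0]; VV[1]=[0, 2, 0, 0]; VV[2]=[1, 0, 2, 0]; VV[3]=[3, 0, 0, 2]

Answer: 1 0 2 0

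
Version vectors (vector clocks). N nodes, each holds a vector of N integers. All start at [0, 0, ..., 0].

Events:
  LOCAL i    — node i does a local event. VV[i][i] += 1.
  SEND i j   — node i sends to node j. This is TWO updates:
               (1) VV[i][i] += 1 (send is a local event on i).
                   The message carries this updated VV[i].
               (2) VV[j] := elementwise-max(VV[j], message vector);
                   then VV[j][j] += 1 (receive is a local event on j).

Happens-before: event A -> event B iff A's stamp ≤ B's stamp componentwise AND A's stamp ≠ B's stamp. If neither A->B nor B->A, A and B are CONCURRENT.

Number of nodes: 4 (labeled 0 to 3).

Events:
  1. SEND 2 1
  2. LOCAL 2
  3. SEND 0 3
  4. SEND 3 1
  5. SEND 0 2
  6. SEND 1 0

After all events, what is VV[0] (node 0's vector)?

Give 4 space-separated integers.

Initial: VV[0]=[0, 0, 0, 0]
Initial: VV[1]=[0, 0, 0, 0]
Initial: VV[2]=[0, 0, 0, 0]
Initial: VV[3]=[0, 0, 0, 0]
Event 1: SEND 2->1: VV[2][2]++ -> VV[2]=[0, 0, 1, 0], msg_vec=[0, 0, 1, 0]; VV[1]=max(VV[1],msg_vec) then VV[1][1]++ -> VV[1]=[0, 1, 1, 0]
Event 2: LOCAL 2: VV[2][2]++ -> VV[2]=[0, 0, 2, 0]
Event 3: SEND 0->3: VV[0][0]++ -> VV[0]=[1, 0, 0, 0], msg_vec=[1, 0, 0, 0]; VV[3]=max(VV[3],msg_vec) then VV[3][3]++ -> VV[3]=[1, 0, 0, 1]
Event 4: SEND 3->1: VV[3][3]++ -> VV[3]=[1, 0, 0, 2], msg_vec=[1, 0, 0, 2]; VV[1]=max(VV[1],msg_vec) then VV[1][1]++ -> VV[1]=[1, 2, 1, 2]
Event 5: SEND 0->2: VV[0][0]++ -> VV[0]=[2, 0, 0, 0], msg_vec=[2, 0, 0, 0]; VV[2]=max(VV[2],msg_vec) then VV[2][2]++ -> VV[2]=[2, 0, 3, 0]
Event 6: SEND 1->0: VV[1][1]++ -> VV[1]=[1, 3, 1, 2], msg_vec=[1, 3, 1, 2]; VV[0]=max(VV[0],msg_vec) then VV[0][0]++ -> VV[0]=[3, 3, 1, 2]
Final vectors: VV[0]=[3, 3, 1, 2]; VV[1]=[1, 3, 1, 2]; VV[2]=[2, 0, 3, 0]; VV[3]=[1, 0, 0, 2]

Answer: 3 3 1 2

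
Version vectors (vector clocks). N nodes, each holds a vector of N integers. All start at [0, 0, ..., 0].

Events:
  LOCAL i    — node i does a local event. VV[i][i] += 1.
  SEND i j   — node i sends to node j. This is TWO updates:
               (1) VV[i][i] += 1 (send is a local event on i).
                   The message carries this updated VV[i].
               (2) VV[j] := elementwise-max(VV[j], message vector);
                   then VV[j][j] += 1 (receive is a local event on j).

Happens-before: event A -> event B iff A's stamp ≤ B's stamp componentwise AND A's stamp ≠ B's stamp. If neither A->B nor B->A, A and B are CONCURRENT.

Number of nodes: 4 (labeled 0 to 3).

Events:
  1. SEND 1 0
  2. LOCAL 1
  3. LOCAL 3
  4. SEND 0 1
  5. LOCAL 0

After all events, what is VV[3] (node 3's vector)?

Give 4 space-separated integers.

Initial: VV[0]=[0, 0, 0, 0]
Initial: VV[1]=[0, 0, 0, 0]
Initial: VV[2]=[0, 0, 0, 0]
Initial: VV[3]=[0, 0, 0, 0]
Event 1: SEND 1->0: VV[1][1]++ -> VV[1]=[0, 1, 0, 0], msg_vec=[0, 1, 0, 0]; VV[0]=max(VV[0],msg_vec) then VV[0][0]++ -> VV[0]=[1, 1, 0, 0]
Event 2: LOCAL 1: VV[1][1]++ -> VV[1]=[0, 2, 0, 0]
Event 3: LOCAL 3: VV[3][3]++ -> VV[3]=[0, 0, 0, 1]
Event 4: SEND 0->1: VV[0][0]++ -> VV[0]=[2, 1, 0, 0], msg_vec=[2, 1, 0, 0]; VV[1]=max(VV[1],msg_vec) then VV[1][1]++ -> VV[1]=[2, 3, 0, 0]
Event 5: LOCAL 0: VV[0][0]++ -> VV[0]=[3, 1, 0, 0]
Final vectors: VV[0]=[3, 1, 0, 0]; VV[1]=[2, 3, 0, 0]; VV[2]=[0, 0, 0, 0]; VV[3]=[0, 0, 0, 1]

Answer: 0 0 0 1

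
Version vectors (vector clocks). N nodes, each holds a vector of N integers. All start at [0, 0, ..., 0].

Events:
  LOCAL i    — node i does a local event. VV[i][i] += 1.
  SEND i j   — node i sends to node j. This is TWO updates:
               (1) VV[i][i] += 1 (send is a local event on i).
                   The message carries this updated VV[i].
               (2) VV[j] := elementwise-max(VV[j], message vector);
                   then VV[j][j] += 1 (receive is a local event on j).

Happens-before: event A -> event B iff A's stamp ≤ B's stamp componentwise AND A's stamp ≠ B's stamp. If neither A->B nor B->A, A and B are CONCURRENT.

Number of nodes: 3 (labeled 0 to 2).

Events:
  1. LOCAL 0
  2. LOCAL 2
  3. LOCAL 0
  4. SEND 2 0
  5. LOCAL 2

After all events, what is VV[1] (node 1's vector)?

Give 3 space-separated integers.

Answer: 0 0 0

Derivation:
Initial: VV[0]=[0, 0, 0]
Initial: VV[1]=[0, 0, 0]
Initial: VV[2]=[0, 0, 0]
Event 1: LOCAL 0: VV[0][0]++ -> VV[0]=[1, 0, 0]
Event 2: LOCAL 2: VV[2][2]++ -> VV[2]=[0, 0, 1]
Event 3: LOCAL 0: VV[0][0]++ -> VV[0]=[2, 0, 0]
Event 4: SEND 2->0: VV[2][2]++ -> VV[2]=[0, 0, 2], msg_vec=[0, 0, 2]; VV[0]=max(VV[0],msg_vec) then VV[0][0]++ -> VV[0]=[3, 0, 2]
Event 5: LOCAL 2: VV[2][2]++ -> VV[2]=[0, 0, 3]
Final vectors: VV[0]=[3, 0, 2]; VV[1]=[0, 0, 0]; VV[2]=[0, 0, 3]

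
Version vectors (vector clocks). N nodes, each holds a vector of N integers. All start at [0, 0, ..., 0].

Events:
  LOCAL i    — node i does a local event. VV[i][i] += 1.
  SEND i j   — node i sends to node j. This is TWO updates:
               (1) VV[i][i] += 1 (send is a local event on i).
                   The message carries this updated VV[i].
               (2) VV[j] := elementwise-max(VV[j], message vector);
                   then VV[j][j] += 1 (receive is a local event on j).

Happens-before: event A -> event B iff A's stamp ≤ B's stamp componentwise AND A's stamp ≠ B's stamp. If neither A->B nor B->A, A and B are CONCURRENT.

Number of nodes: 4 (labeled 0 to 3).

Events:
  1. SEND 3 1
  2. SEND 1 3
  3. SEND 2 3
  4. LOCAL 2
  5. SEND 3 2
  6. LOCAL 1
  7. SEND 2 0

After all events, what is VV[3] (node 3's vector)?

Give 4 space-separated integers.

Answer: 0 2 1 4

Derivation:
Initial: VV[0]=[0, 0, 0, 0]
Initial: VV[1]=[0, 0, 0, 0]
Initial: VV[2]=[0, 0, 0, 0]
Initial: VV[3]=[0, 0, 0, 0]
Event 1: SEND 3->1: VV[3][3]++ -> VV[3]=[0, 0, 0, 1], msg_vec=[0, 0, 0, 1]; VV[1]=max(VV[1],msg_vec) then VV[1][1]++ -> VV[1]=[0, 1, 0, 1]
Event 2: SEND 1->3: VV[1][1]++ -> VV[1]=[0, 2, 0, 1], msg_vec=[0, 2, 0, 1]; VV[3]=max(VV[3],msg_vec) then VV[3][3]++ -> VV[3]=[0, 2, 0, 2]
Event 3: SEND 2->3: VV[2][2]++ -> VV[2]=[0, 0, 1, 0], msg_vec=[0, 0, 1, 0]; VV[3]=max(VV[3],msg_vec) then VV[3][3]++ -> VV[3]=[0, 2, 1, 3]
Event 4: LOCAL 2: VV[2][2]++ -> VV[2]=[0, 0, 2, 0]
Event 5: SEND 3->2: VV[3][3]++ -> VV[3]=[0, 2, 1, 4], msg_vec=[0, 2, 1, 4]; VV[2]=max(VV[2],msg_vec) then VV[2][2]++ -> VV[2]=[0, 2, 3, 4]
Event 6: LOCAL 1: VV[1][1]++ -> VV[1]=[0, 3, 0, 1]
Event 7: SEND 2->0: VV[2][2]++ -> VV[2]=[0, 2, 4, 4], msg_vec=[0, 2, 4, 4]; VV[0]=max(VV[0],msg_vec) then VV[0][0]++ -> VV[0]=[1, 2, 4, 4]
Final vectors: VV[0]=[1, 2, 4, 4]; VV[1]=[0, 3, 0, 1]; VV[2]=[0, 2, 4, 4]; VV[3]=[0, 2, 1, 4]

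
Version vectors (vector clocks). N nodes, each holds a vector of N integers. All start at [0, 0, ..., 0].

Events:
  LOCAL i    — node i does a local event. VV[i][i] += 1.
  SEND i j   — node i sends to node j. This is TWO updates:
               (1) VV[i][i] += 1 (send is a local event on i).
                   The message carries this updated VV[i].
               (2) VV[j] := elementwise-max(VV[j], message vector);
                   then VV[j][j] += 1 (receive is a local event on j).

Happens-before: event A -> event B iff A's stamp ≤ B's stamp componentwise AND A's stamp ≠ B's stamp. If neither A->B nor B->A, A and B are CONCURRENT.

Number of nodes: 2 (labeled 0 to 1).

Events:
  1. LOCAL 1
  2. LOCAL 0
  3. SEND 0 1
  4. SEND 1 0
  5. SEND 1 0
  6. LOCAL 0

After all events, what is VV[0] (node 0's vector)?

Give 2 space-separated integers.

Initial: VV[0]=[0, 0]
Initial: VV[1]=[0, 0]
Event 1: LOCAL 1: VV[1][1]++ -> VV[1]=[0, 1]
Event 2: LOCAL 0: VV[0][0]++ -> VV[0]=[1, 0]
Event 3: SEND 0->1: VV[0][0]++ -> VV[0]=[2, 0], msg_vec=[2, 0]; VV[1]=max(VV[1],msg_vec) then VV[1][1]++ -> VV[1]=[2, 2]
Event 4: SEND 1->0: VV[1][1]++ -> VV[1]=[2, 3], msg_vec=[2, 3]; VV[0]=max(VV[0],msg_vec) then VV[0][0]++ -> VV[0]=[3, 3]
Event 5: SEND 1->0: VV[1][1]++ -> VV[1]=[2, 4], msg_vec=[2, 4]; VV[0]=max(VV[0],msg_vec) then VV[0][0]++ -> VV[0]=[4, 4]
Event 6: LOCAL 0: VV[0][0]++ -> VV[0]=[5, 4]
Final vectors: VV[0]=[5, 4]; VV[1]=[2, 4]

Answer: 5 4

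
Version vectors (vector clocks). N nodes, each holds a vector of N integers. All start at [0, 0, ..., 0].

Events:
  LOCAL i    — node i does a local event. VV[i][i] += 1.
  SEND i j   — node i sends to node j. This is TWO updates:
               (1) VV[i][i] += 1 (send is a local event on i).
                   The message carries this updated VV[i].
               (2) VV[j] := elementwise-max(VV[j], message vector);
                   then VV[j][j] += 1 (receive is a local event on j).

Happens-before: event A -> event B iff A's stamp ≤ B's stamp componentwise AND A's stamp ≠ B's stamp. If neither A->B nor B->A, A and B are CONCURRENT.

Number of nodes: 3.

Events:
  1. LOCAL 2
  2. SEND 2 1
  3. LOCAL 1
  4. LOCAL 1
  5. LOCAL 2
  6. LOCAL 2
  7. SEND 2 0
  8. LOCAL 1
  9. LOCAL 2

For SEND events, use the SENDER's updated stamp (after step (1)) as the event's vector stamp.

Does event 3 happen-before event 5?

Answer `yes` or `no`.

Answer: no

Derivation:
Initial: VV[0]=[0, 0, 0]
Initial: VV[1]=[0, 0, 0]
Initial: VV[2]=[0, 0, 0]
Event 1: LOCAL 2: VV[2][2]++ -> VV[2]=[0, 0, 1]
Event 2: SEND 2->1: VV[2][2]++ -> VV[2]=[0, 0, 2], msg_vec=[0, 0, 2]; VV[1]=max(VV[1],msg_vec) then VV[1][1]++ -> VV[1]=[0, 1, 2]
Event 3: LOCAL 1: VV[1][1]++ -> VV[1]=[0, 2, 2]
Event 4: LOCAL 1: VV[1][1]++ -> VV[1]=[0, 3, 2]
Event 5: LOCAL 2: VV[2][2]++ -> VV[2]=[0, 0, 3]
Event 6: LOCAL 2: VV[2][2]++ -> VV[2]=[0, 0, 4]
Event 7: SEND 2->0: VV[2][2]++ -> VV[2]=[0, 0, 5], msg_vec=[0, 0, 5]; VV[0]=max(VV[0],msg_vec) then VV[0][0]++ -> VV[0]=[1, 0, 5]
Event 8: LOCAL 1: VV[1][1]++ -> VV[1]=[0, 4, 2]
Event 9: LOCAL 2: VV[2][2]++ -> VV[2]=[0, 0, 6]
Event 3 stamp: [0, 2, 2]
Event 5 stamp: [0, 0, 3]
[0, 2, 2] <= [0, 0, 3]? False. Equal? False. Happens-before: False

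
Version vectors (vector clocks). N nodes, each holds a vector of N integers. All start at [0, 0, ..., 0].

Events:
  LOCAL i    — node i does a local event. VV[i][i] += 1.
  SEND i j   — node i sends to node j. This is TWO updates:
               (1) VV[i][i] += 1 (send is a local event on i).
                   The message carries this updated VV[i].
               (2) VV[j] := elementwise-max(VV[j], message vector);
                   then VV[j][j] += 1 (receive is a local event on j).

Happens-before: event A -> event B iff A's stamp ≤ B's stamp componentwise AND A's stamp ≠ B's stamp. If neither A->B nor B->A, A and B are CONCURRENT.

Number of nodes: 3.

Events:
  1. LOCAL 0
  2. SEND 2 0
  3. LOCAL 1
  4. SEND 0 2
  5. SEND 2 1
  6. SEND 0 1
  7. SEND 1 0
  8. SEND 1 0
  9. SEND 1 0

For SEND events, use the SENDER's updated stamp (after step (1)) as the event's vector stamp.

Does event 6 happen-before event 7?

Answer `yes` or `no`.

Answer: yes

Derivation:
Initial: VV[0]=[0, 0, 0]
Initial: VV[1]=[0, 0, 0]
Initial: VV[2]=[0, 0, 0]
Event 1: LOCAL 0: VV[0][0]++ -> VV[0]=[1, 0, 0]
Event 2: SEND 2->0: VV[2][2]++ -> VV[2]=[0, 0, 1], msg_vec=[0, 0, 1]; VV[0]=max(VV[0],msg_vec) then VV[0][0]++ -> VV[0]=[2, 0, 1]
Event 3: LOCAL 1: VV[1][1]++ -> VV[1]=[0, 1, 0]
Event 4: SEND 0->2: VV[0][0]++ -> VV[0]=[3, 0, 1], msg_vec=[3, 0, 1]; VV[2]=max(VV[2],msg_vec) then VV[2][2]++ -> VV[2]=[3, 0, 2]
Event 5: SEND 2->1: VV[2][2]++ -> VV[2]=[3, 0, 3], msg_vec=[3, 0, 3]; VV[1]=max(VV[1],msg_vec) then VV[1][1]++ -> VV[1]=[3, 2, 3]
Event 6: SEND 0->1: VV[0][0]++ -> VV[0]=[4, 0, 1], msg_vec=[4, 0, 1]; VV[1]=max(VV[1],msg_vec) then VV[1][1]++ -> VV[1]=[4, 3, 3]
Event 7: SEND 1->0: VV[1][1]++ -> VV[1]=[4, 4, 3], msg_vec=[4, 4, 3]; VV[0]=max(VV[0],msg_vec) then VV[0][0]++ -> VV[0]=[5, 4, 3]
Event 8: SEND 1->0: VV[1][1]++ -> VV[1]=[4, 5, 3], msg_vec=[4, 5, 3]; VV[0]=max(VV[0],msg_vec) then VV[0][0]++ -> VV[0]=[6, 5, 3]
Event 9: SEND 1->0: VV[1][1]++ -> VV[1]=[4, 6, 3], msg_vec=[4, 6, 3]; VV[0]=max(VV[0],msg_vec) then VV[0][0]++ -> VV[0]=[7, 6, 3]
Event 6 stamp: [4, 0, 1]
Event 7 stamp: [4, 4, 3]
[4, 0, 1] <= [4, 4, 3]? True. Equal? False. Happens-before: True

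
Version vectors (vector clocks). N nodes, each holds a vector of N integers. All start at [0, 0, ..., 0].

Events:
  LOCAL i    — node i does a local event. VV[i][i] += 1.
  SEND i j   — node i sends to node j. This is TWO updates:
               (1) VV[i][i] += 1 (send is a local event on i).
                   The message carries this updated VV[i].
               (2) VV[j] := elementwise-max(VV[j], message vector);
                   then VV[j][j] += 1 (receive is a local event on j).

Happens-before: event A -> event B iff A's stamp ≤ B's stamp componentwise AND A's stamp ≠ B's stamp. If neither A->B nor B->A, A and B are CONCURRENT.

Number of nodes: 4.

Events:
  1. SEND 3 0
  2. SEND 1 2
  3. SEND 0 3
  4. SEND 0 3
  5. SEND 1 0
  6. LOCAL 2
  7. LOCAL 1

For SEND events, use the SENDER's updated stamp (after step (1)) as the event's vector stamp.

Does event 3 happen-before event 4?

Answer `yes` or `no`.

Answer: yes

Derivation:
Initial: VV[0]=[0, 0, 0, 0]
Initial: VV[1]=[0, 0, 0, 0]
Initial: VV[2]=[0, 0, 0, 0]
Initial: VV[3]=[0, 0, 0, 0]
Event 1: SEND 3->0: VV[3][3]++ -> VV[3]=[0, 0, 0, 1], msg_vec=[0, 0, 0, 1]; VV[0]=max(VV[0],msg_vec) then VV[0][0]++ -> VV[0]=[1, 0, 0, 1]
Event 2: SEND 1->2: VV[1][1]++ -> VV[1]=[0, 1, 0, 0], msg_vec=[0, 1, 0, 0]; VV[2]=max(VV[2],msg_vec) then VV[2][2]++ -> VV[2]=[0, 1, 1, 0]
Event 3: SEND 0->3: VV[0][0]++ -> VV[0]=[2, 0, 0, 1], msg_vec=[2, 0, 0, 1]; VV[3]=max(VV[3],msg_vec) then VV[3][3]++ -> VV[3]=[2, 0, 0, 2]
Event 4: SEND 0->3: VV[0][0]++ -> VV[0]=[3, 0, 0, 1], msg_vec=[3, 0, 0, 1]; VV[3]=max(VV[3],msg_vec) then VV[3][3]++ -> VV[3]=[3, 0, 0, 3]
Event 5: SEND 1->0: VV[1][1]++ -> VV[1]=[0, 2, 0, 0], msg_vec=[0, 2, 0, 0]; VV[0]=max(VV[0],msg_vec) then VV[0][0]++ -> VV[0]=[4, 2, 0, 1]
Event 6: LOCAL 2: VV[2][2]++ -> VV[2]=[0, 1, 2, 0]
Event 7: LOCAL 1: VV[1][1]++ -> VV[1]=[0, 3, 0, 0]
Event 3 stamp: [2, 0, 0, 1]
Event 4 stamp: [3, 0, 0, 1]
[2, 0, 0, 1] <= [3, 0, 0, 1]? True. Equal? False. Happens-before: True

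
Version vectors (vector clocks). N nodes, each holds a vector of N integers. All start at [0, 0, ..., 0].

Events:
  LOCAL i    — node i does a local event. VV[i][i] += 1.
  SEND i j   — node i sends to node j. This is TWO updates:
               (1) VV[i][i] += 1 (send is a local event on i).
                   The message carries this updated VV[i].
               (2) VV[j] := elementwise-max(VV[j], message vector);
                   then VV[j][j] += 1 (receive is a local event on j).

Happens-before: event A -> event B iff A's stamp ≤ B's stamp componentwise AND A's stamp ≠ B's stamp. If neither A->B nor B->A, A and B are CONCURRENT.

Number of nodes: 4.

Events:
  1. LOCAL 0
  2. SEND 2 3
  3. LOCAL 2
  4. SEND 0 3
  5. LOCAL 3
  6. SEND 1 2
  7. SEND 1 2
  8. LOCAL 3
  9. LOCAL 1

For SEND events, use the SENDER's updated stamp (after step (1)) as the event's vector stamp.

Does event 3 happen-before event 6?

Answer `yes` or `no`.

Initial: VV[0]=[0, 0, 0, 0]
Initial: VV[1]=[0, 0, 0, 0]
Initial: VV[2]=[0, 0, 0, 0]
Initial: VV[3]=[0, 0, 0, 0]
Event 1: LOCAL 0: VV[0][0]++ -> VV[0]=[1, 0, 0, 0]
Event 2: SEND 2->3: VV[2][2]++ -> VV[2]=[0, 0, 1, 0], msg_vec=[0, 0, 1, 0]; VV[3]=max(VV[3],msg_vec) then VV[3][3]++ -> VV[3]=[0, 0, 1, 1]
Event 3: LOCAL 2: VV[2][2]++ -> VV[2]=[0, 0, 2, 0]
Event 4: SEND 0->3: VV[0][0]++ -> VV[0]=[2, 0, 0, 0], msg_vec=[2, 0, 0, 0]; VV[3]=max(VV[3],msg_vec) then VV[3][3]++ -> VV[3]=[2, 0, 1, 2]
Event 5: LOCAL 3: VV[3][3]++ -> VV[3]=[2, 0, 1, 3]
Event 6: SEND 1->2: VV[1][1]++ -> VV[1]=[0, 1, 0, 0], msg_vec=[0, 1, 0, 0]; VV[2]=max(VV[2],msg_vec) then VV[2][2]++ -> VV[2]=[0, 1, 3, 0]
Event 7: SEND 1->2: VV[1][1]++ -> VV[1]=[0, 2, 0, 0], msg_vec=[0, 2, 0, 0]; VV[2]=max(VV[2],msg_vec) then VV[2][2]++ -> VV[2]=[0, 2, 4, 0]
Event 8: LOCAL 3: VV[3][3]++ -> VV[3]=[2, 0, 1, 4]
Event 9: LOCAL 1: VV[1][1]++ -> VV[1]=[0, 3, 0, 0]
Event 3 stamp: [0, 0, 2, 0]
Event 6 stamp: [0, 1, 0, 0]
[0, 0, 2, 0] <= [0, 1, 0, 0]? False. Equal? False. Happens-before: False

Answer: no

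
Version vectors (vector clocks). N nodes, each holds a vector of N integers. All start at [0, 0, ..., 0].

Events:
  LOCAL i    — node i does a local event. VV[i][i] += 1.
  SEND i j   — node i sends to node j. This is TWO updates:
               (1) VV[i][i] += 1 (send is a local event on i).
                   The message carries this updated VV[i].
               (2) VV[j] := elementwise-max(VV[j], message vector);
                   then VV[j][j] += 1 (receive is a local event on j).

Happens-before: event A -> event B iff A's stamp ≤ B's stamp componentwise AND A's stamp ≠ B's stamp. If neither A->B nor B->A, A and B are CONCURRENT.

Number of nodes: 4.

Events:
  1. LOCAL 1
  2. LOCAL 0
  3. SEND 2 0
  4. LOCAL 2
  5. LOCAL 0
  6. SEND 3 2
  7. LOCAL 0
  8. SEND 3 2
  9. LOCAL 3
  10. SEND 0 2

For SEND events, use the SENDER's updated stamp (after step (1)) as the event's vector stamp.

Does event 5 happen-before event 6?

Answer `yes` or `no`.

Answer: no

Derivation:
Initial: VV[0]=[0, 0, 0, 0]
Initial: VV[1]=[0, 0, 0, 0]
Initial: VV[2]=[0, 0, 0, 0]
Initial: VV[3]=[0, 0, 0, 0]
Event 1: LOCAL 1: VV[1][1]++ -> VV[1]=[0, 1, 0, 0]
Event 2: LOCAL 0: VV[0][0]++ -> VV[0]=[1, 0, 0, 0]
Event 3: SEND 2->0: VV[2][2]++ -> VV[2]=[0, 0, 1, 0], msg_vec=[0, 0, 1, 0]; VV[0]=max(VV[0],msg_vec) then VV[0][0]++ -> VV[0]=[2, 0, 1, 0]
Event 4: LOCAL 2: VV[2][2]++ -> VV[2]=[0, 0, 2, 0]
Event 5: LOCAL 0: VV[0][0]++ -> VV[0]=[3, 0, 1, 0]
Event 6: SEND 3->2: VV[3][3]++ -> VV[3]=[0, 0, 0, 1], msg_vec=[0, 0, 0, 1]; VV[2]=max(VV[2],msg_vec) then VV[2][2]++ -> VV[2]=[0, 0, 3, 1]
Event 7: LOCAL 0: VV[0][0]++ -> VV[0]=[4, 0, 1, 0]
Event 8: SEND 3->2: VV[3][3]++ -> VV[3]=[0, 0, 0, 2], msg_vec=[0, 0, 0, 2]; VV[2]=max(VV[2],msg_vec) then VV[2][2]++ -> VV[2]=[0, 0, 4, 2]
Event 9: LOCAL 3: VV[3][3]++ -> VV[3]=[0, 0, 0, 3]
Event 10: SEND 0->2: VV[0][0]++ -> VV[0]=[5, 0, 1, 0], msg_vec=[5, 0, 1, 0]; VV[2]=max(VV[2],msg_vec) then VV[2][2]++ -> VV[2]=[5, 0, 5, 2]
Event 5 stamp: [3, 0, 1, 0]
Event 6 stamp: [0, 0, 0, 1]
[3, 0, 1, 0] <= [0, 0, 0, 1]? False. Equal? False. Happens-before: False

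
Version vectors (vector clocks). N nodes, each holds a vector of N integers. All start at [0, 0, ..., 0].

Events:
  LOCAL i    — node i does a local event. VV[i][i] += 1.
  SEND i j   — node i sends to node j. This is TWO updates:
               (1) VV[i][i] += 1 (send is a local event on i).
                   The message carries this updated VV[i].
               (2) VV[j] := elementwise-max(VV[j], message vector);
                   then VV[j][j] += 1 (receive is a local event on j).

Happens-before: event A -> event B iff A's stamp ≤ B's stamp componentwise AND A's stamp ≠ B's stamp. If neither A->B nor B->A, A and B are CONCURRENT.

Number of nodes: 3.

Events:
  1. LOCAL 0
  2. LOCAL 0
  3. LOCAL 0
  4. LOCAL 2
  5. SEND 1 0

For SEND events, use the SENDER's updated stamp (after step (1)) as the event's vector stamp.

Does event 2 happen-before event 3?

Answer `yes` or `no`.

Answer: yes

Derivation:
Initial: VV[0]=[0, 0, 0]
Initial: VV[1]=[0, 0, 0]
Initial: VV[2]=[0, 0, 0]
Event 1: LOCAL 0: VV[0][0]++ -> VV[0]=[1, 0, 0]
Event 2: LOCAL 0: VV[0][0]++ -> VV[0]=[2, 0, 0]
Event 3: LOCAL 0: VV[0][0]++ -> VV[0]=[3, 0, 0]
Event 4: LOCAL 2: VV[2][2]++ -> VV[2]=[0, 0, 1]
Event 5: SEND 1->0: VV[1][1]++ -> VV[1]=[0, 1, 0], msg_vec=[0, 1, 0]; VV[0]=max(VV[0],msg_vec) then VV[0][0]++ -> VV[0]=[4, 1, 0]
Event 2 stamp: [2, 0, 0]
Event 3 stamp: [3, 0, 0]
[2, 0, 0] <= [3, 0, 0]? True. Equal? False. Happens-before: True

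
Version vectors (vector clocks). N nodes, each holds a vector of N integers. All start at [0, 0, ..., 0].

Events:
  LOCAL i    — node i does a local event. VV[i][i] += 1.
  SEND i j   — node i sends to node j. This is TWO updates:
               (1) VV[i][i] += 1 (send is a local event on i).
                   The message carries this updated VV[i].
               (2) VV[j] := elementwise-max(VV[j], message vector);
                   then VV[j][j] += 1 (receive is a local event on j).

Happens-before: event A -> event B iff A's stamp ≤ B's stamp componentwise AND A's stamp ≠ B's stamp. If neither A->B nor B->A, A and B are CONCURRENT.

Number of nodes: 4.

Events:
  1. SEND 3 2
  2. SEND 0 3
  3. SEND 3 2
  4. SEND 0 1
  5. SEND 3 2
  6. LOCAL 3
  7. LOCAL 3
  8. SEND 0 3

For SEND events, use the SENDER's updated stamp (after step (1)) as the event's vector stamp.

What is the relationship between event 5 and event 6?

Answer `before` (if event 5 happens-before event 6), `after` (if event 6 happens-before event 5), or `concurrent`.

Initial: VV[0]=[0, 0, 0, 0]
Initial: VV[1]=[0, 0, 0, 0]
Initial: VV[2]=[0, 0, 0, 0]
Initial: VV[3]=[0, 0, 0, 0]
Event 1: SEND 3->2: VV[3][3]++ -> VV[3]=[0, 0, 0, 1], msg_vec=[0, 0, 0, 1]; VV[2]=max(VV[2],msg_vec) then VV[2][2]++ -> VV[2]=[0, 0, 1, 1]
Event 2: SEND 0->3: VV[0][0]++ -> VV[0]=[1, 0, 0, 0], msg_vec=[1, 0, 0, 0]; VV[3]=max(VV[3],msg_vec) then VV[3][3]++ -> VV[3]=[1, 0, 0, 2]
Event 3: SEND 3->2: VV[3][3]++ -> VV[3]=[1, 0, 0, 3], msg_vec=[1, 0, 0, 3]; VV[2]=max(VV[2],msg_vec) then VV[2][2]++ -> VV[2]=[1, 0, 2, 3]
Event 4: SEND 0->1: VV[0][0]++ -> VV[0]=[2, 0, 0, 0], msg_vec=[2, 0, 0, 0]; VV[1]=max(VV[1],msg_vec) then VV[1][1]++ -> VV[1]=[2, 1, 0, 0]
Event 5: SEND 3->2: VV[3][3]++ -> VV[3]=[1, 0, 0, 4], msg_vec=[1, 0, 0, 4]; VV[2]=max(VV[2],msg_vec) then VV[2][2]++ -> VV[2]=[1, 0, 3, 4]
Event 6: LOCAL 3: VV[3][3]++ -> VV[3]=[1, 0, 0, 5]
Event 7: LOCAL 3: VV[3][3]++ -> VV[3]=[1, 0, 0, 6]
Event 8: SEND 0->3: VV[0][0]++ -> VV[0]=[3, 0, 0, 0], msg_vec=[3, 0, 0, 0]; VV[3]=max(VV[3],msg_vec) then VV[3][3]++ -> VV[3]=[3, 0, 0, 7]
Event 5 stamp: [1, 0, 0, 4]
Event 6 stamp: [1, 0, 0, 5]
[1, 0, 0, 4] <= [1, 0, 0, 5]? True
[1, 0, 0, 5] <= [1, 0, 0, 4]? False
Relation: before

Answer: before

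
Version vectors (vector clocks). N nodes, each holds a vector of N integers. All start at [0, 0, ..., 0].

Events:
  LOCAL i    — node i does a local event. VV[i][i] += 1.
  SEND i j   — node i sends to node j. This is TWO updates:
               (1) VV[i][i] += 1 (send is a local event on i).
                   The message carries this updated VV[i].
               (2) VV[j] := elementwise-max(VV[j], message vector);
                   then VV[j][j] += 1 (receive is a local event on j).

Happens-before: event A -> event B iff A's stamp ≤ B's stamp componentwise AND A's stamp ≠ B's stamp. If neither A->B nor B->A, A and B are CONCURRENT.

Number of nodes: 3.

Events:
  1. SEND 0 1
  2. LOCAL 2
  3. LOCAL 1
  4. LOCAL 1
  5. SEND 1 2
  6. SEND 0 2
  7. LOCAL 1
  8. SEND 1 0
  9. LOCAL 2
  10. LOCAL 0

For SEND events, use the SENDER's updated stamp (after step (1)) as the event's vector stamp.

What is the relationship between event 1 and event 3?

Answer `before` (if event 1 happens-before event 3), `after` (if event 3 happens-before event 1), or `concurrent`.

Answer: before

Derivation:
Initial: VV[0]=[0, 0, 0]
Initial: VV[1]=[0, 0, 0]
Initial: VV[2]=[0, 0, 0]
Event 1: SEND 0->1: VV[0][0]++ -> VV[0]=[1, 0, 0], msg_vec=[1, 0, 0]; VV[1]=max(VV[1],msg_vec) then VV[1][1]++ -> VV[1]=[1, 1, 0]
Event 2: LOCAL 2: VV[2][2]++ -> VV[2]=[0, 0, 1]
Event 3: LOCAL 1: VV[1][1]++ -> VV[1]=[1, 2, 0]
Event 4: LOCAL 1: VV[1][1]++ -> VV[1]=[1, 3, 0]
Event 5: SEND 1->2: VV[1][1]++ -> VV[1]=[1, 4, 0], msg_vec=[1, 4, 0]; VV[2]=max(VV[2],msg_vec) then VV[2][2]++ -> VV[2]=[1, 4, 2]
Event 6: SEND 0->2: VV[0][0]++ -> VV[0]=[2, 0, 0], msg_vec=[2, 0, 0]; VV[2]=max(VV[2],msg_vec) then VV[2][2]++ -> VV[2]=[2, 4, 3]
Event 7: LOCAL 1: VV[1][1]++ -> VV[1]=[1, 5, 0]
Event 8: SEND 1->0: VV[1][1]++ -> VV[1]=[1, 6, 0], msg_vec=[1, 6, 0]; VV[0]=max(VV[0],msg_vec) then VV[0][0]++ -> VV[0]=[3, 6, 0]
Event 9: LOCAL 2: VV[2][2]++ -> VV[2]=[2, 4, 4]
Event 10: LOCAL 0: VV[0][0]++ -> VV[0]=[4, 6, 0]
Event 1 stamp: [1, 0, 0]
Event 3 stamp: [1, 2, 0]
[1, 0, 0] <= [1, 2, 0]? True
[1, 2, 0] <= [1, 0, 0]? False
Relation: before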